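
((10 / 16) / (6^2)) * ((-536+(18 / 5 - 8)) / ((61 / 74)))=-49987 / 4392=-11.38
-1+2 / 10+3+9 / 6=37 / 10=3.70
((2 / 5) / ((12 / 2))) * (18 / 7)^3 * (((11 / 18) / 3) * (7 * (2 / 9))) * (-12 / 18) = -176 / 735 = -0.24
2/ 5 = 0.40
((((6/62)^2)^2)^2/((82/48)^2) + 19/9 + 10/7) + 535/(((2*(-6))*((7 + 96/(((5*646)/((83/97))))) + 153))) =29536338617126679984836611/9057223260710260894859328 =3.26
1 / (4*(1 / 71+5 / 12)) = 213 / 367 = 0.58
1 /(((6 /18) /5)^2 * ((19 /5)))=1125 /19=59.21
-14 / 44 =-7 / 22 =-0.32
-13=-13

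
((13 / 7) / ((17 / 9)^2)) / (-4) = -1053 / 8092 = -0.13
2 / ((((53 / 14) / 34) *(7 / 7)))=952 / 53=17.96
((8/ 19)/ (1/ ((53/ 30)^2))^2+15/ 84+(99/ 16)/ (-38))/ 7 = 0.59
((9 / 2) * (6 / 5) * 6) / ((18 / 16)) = 144 / 5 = 28.80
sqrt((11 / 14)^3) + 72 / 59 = 1.92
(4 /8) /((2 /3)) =3 /4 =0.75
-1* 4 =-4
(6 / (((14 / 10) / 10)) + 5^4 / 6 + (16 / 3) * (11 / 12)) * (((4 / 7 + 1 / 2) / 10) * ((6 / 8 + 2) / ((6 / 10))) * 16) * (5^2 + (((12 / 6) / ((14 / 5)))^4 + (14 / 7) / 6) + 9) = 41290.96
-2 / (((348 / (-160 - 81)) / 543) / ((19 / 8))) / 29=828799 / 13456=61.59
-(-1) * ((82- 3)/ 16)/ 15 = 79/ 240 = 0.33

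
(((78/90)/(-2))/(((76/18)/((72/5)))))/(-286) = 27/5225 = 0.01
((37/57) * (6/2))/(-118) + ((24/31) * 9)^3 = 338.26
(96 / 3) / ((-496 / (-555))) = 35.81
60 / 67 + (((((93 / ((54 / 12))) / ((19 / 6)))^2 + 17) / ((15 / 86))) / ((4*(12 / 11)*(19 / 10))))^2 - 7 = 768055494933787 / 453898659888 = 1692.13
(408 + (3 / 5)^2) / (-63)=-3403 / 525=-6.48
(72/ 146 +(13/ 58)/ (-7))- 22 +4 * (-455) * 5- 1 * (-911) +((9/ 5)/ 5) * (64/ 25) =-152072897887/ 18523750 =-8209.62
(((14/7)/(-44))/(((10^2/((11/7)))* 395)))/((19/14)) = -1/750500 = -0.00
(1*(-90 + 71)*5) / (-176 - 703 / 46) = 4370 / 8799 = 0.50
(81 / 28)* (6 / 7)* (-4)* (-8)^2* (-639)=19875456 / 49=405621.55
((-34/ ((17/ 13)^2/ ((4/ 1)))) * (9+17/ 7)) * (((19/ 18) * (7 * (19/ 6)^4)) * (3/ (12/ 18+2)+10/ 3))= -223876491085/ 74358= -3010792.26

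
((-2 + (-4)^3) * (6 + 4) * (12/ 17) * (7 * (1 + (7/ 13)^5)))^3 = -9960946167693507807744000000000/ 251476292378227889141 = -39609881605.51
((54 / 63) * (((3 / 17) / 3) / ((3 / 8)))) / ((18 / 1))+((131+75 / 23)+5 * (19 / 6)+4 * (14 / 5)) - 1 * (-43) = 50325631 / 246330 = 204.30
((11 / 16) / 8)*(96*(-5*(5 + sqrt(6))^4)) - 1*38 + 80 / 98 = -127074.13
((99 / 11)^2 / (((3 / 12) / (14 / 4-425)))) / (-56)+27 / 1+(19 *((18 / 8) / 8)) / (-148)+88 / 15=1229032061 / 497280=2471.51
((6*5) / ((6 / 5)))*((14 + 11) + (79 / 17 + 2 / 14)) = 88625 / 119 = 744.75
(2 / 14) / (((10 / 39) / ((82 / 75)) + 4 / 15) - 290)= -7995 / 16201801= -0.00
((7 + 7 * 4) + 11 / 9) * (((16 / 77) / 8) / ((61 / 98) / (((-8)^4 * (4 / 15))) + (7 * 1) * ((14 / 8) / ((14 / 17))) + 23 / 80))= 747765760 / 12051423549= 0.06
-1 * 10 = -10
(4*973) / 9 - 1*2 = 3874 / 9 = 430.44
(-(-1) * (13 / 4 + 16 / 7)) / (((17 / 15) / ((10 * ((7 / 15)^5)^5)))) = 5939018172797558846431 / 22894392586598396301269531250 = 0.00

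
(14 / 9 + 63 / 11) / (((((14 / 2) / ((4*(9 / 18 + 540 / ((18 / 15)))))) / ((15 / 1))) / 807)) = 249640070 / 11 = 22694551.82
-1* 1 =-1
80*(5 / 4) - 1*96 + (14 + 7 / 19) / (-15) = 289 / 95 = 3.04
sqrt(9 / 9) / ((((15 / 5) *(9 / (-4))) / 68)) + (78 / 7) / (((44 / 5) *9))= -41303 / 4158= -9.93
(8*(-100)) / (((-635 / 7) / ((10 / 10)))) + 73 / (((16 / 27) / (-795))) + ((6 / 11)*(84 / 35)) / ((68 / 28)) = -186049104697 / 1899920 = -97924.70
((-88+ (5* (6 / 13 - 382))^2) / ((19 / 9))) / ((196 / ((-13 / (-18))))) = 76878141 / 12103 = 6351.99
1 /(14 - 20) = -1 /6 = -0.17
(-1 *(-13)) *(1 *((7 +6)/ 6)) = 169/ 6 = 28.17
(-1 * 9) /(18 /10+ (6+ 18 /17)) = -255 /251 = -1.02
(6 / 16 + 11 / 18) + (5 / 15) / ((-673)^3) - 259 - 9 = -5860187896849 / 21947127624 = -267.01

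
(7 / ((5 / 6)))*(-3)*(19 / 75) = -798 / 125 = -6.38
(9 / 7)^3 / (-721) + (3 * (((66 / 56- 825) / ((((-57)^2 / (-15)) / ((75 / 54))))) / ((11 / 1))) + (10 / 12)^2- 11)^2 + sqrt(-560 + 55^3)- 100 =-3578242521529649 / 167073965779392 + sqrt(165815) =385.79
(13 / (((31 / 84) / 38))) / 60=3458 / 155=22.31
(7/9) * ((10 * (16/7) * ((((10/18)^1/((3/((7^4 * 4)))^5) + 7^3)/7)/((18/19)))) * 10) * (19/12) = 4213761189805785271120600/531441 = 7928935083679628164.03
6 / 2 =3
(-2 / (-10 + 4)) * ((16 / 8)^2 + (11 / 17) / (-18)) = 1213 / 918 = 1.32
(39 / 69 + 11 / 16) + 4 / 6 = 2119 / 1104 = 1.92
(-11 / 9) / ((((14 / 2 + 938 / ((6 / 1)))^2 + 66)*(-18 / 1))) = 11 / 4332492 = 0.00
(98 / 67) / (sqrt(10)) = 49*sqrt(10) / 335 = 0.46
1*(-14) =-14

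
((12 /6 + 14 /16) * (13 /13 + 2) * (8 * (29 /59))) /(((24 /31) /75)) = 1550775 /472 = 3285.54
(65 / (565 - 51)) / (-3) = -65 / 1542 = -0.04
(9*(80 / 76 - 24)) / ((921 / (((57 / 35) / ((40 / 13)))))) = -12753 / 107450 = -0.12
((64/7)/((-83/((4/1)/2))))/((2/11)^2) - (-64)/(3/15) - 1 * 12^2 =98384/581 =169.34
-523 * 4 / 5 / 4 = -523 / 5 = -104.60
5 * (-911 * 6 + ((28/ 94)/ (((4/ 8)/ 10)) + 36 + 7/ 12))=-15294155/ 564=-27117.30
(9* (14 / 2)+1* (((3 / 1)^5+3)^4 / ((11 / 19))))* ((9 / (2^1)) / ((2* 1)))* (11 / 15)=208744618671 / 20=10437230933.55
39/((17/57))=2223/17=130.76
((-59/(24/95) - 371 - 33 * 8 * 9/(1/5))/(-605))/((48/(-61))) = -26.22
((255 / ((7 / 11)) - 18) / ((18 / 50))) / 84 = 22325 / 1764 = 12.66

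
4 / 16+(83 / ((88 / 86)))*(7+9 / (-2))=17867 / 88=203.03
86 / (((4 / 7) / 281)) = 84581 / 2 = 42290.50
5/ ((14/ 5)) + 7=123/ 14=8.79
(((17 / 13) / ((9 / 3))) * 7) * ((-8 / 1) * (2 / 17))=-112 / 39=-2.87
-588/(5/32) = -3763.20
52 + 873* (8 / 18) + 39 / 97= 42719 / 97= 440.40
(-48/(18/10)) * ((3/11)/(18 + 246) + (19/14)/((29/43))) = -53.69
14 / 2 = 7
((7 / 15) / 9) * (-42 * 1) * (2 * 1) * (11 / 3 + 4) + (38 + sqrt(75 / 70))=sqrt(210) / 14 + 622 / 135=5.64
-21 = -21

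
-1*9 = -9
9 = 9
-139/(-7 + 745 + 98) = -139/836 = -0.17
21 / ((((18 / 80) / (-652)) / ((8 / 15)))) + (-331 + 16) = -294931 / 9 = -32770.11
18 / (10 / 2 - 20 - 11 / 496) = -8928 / 7451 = -1.20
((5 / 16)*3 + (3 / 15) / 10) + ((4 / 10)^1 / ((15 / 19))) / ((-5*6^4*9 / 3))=0.96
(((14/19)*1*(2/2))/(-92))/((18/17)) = -119/15732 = -0.01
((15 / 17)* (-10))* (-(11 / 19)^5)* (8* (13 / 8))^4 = 689966641650 / 42093683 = 16391.22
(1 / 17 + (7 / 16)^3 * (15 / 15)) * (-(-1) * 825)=8189775 / 69632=117.62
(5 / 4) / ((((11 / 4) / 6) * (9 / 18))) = 60 / 11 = 5.45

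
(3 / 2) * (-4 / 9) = -2 / 3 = -0.67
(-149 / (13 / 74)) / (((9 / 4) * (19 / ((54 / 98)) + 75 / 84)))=-3704736 / 347659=-10.66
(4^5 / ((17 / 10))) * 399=4085760 / 17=240338.82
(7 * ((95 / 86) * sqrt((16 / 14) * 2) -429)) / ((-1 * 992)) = 3003 / 992 -95 * sqrt(7) / 21328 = 3.02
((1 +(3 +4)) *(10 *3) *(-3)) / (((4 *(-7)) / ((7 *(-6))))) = -1080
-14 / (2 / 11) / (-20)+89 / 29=4013 / 580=6.92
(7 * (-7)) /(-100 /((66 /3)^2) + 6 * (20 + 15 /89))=-527681 /1300945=-0.41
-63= -63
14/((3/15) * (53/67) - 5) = -2345/811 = -2.89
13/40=0.32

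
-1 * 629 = -629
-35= -35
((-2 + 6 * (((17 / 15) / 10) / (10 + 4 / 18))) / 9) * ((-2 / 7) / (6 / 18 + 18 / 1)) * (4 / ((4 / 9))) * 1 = 13341 / 442750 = 0.03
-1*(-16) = 16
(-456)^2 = 207936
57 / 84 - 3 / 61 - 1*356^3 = -77061570253 / 1708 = -45118015.37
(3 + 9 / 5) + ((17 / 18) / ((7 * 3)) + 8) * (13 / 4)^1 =233953 / 7560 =30.95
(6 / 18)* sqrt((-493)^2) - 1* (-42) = 619 / 3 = 206.33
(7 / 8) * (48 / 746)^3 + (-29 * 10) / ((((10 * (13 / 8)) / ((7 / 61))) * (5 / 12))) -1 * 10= -3068925468506 / 205764138905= -14.91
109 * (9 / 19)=981 / 19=51.63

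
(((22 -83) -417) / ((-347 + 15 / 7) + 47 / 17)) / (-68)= -1673 / 81418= -0.02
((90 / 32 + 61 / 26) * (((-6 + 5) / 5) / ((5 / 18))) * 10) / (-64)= 9657 / 16640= 0.58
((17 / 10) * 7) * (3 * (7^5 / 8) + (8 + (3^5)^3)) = 13666167179 / 80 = 170827089.74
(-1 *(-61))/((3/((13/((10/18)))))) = 2379/5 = 475.80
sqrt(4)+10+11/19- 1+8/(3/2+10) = 5364/437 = 12.27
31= 31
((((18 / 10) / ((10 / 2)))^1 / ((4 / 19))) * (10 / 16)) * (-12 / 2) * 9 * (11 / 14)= -50787 / 1120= -45.35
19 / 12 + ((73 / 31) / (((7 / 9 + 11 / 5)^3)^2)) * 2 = 1.59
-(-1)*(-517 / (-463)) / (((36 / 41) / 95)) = 2013715 / 16668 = 120.81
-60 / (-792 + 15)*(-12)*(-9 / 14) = 0.60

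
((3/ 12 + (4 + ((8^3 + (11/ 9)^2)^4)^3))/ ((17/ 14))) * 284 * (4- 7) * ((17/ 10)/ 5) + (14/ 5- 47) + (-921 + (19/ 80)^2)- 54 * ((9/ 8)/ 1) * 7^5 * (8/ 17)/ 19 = -881316328043101409014912551585456321821452712810234380220101739/ 10992879408567390159302657280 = -80171563362756471794362020000000000.00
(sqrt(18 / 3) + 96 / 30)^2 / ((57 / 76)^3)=2048*sqrt(6) / 135 + 25984 / 675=75.65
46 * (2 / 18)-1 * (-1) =55 / 9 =6.11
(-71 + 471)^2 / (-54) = -80000 / 27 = -2962.96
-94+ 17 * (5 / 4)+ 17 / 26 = -3749 / 52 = -72.10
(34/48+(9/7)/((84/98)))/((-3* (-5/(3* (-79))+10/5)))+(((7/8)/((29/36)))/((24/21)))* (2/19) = -209165/791787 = -0.26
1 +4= 5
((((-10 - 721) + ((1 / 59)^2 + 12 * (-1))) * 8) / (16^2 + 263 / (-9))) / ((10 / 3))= -279329256 / 35523605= -7.86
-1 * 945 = -945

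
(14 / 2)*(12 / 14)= 6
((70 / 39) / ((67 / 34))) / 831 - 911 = -1978145753 / 2171403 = -911.00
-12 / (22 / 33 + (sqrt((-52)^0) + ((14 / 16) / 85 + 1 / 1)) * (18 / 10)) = -122400 / 43709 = -2.80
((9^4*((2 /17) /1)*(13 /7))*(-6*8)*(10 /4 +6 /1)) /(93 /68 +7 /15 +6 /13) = -54287288640 /213101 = -254749.10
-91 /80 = -1.14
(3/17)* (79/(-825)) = -79/4675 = -0.02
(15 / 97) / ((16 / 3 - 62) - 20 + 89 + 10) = 45 / 6499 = 0.01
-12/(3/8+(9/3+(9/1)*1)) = -32/33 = -0.97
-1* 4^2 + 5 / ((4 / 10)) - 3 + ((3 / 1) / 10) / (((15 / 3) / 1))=-161 / 25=-6.44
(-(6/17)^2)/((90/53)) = -106/1445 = -0.07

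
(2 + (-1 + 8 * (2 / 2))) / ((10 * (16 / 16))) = 0.90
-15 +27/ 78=-381/ 26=-14.65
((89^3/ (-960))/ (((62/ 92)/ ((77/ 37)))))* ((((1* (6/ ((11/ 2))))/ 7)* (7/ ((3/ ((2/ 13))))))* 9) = -1141.77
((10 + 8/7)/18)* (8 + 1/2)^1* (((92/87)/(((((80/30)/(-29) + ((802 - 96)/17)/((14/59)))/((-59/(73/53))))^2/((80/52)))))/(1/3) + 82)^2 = 35634.06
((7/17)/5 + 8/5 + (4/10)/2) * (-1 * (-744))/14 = 11904/119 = 100.03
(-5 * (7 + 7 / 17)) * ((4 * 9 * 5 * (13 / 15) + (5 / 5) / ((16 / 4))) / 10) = -39375 / 68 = -579.04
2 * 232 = 464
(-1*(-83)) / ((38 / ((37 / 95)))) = 0.85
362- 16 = 346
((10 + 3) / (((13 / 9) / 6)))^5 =459165024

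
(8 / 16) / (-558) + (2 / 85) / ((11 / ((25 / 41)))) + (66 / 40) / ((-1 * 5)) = -17625686 / 53477325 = -0.33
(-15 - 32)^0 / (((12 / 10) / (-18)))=-15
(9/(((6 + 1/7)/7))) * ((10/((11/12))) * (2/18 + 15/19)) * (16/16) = 82320/817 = 100.76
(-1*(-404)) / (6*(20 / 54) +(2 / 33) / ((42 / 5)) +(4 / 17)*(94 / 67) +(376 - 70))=106296036 / 81184795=1.31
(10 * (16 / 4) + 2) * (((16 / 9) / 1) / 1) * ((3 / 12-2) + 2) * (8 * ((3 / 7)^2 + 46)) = 144832 / 21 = 6896.76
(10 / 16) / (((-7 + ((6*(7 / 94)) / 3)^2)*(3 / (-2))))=11045 / 184968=0.06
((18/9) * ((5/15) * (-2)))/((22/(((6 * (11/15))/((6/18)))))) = -4/5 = -0.80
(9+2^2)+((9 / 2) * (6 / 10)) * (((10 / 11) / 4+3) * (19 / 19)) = 4777 / 220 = 21.71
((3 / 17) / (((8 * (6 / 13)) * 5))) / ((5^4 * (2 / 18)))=117 / 850000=0.00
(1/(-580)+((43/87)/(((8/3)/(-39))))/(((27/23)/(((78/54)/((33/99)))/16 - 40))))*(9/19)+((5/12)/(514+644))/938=33289608548881/287279233920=115.88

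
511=511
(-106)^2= 11236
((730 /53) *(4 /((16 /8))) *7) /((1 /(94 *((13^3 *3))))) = 119468714.72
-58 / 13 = -4.46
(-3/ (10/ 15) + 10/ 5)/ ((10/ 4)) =-1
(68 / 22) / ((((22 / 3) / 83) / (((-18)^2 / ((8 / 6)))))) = 1028619 / 121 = 8500.98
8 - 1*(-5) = 13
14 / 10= 7 / 5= 1.40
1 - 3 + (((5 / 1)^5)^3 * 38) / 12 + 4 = 579833984387 / 6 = 96638997397.83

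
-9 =-9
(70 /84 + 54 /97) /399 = 809 /232218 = 0.00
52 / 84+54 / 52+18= 10733 / 546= 19.66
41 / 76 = 0.54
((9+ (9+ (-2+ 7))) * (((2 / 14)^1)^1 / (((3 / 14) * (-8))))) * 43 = -989 / 12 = -82.42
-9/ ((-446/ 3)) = 27/ 446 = 0.06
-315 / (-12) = 105 / 4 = 26.25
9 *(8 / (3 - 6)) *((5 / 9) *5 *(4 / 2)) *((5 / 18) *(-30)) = 10000 / 9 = 1111.11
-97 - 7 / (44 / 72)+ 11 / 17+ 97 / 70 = -106.42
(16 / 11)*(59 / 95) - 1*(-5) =6169 / 1045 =5.90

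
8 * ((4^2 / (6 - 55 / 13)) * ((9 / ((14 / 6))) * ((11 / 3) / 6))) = 27456 / 161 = 170.53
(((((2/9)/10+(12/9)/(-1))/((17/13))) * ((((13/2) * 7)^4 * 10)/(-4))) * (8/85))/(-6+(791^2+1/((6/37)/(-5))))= 52596995087/32546009550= 1.62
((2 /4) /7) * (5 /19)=5 /266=0.02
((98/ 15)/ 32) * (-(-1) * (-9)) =-147/ 80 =-1.84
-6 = -6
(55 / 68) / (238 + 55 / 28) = 385 / 114223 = 0.00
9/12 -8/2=-13/4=-3.25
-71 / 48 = -1.48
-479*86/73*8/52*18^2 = -26693712/949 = -28128.25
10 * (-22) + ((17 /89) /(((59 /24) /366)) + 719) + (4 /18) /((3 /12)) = 24968201 /47259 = 528.33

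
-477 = -477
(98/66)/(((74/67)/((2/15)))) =3283/18315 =0.18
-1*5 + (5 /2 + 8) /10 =-79 /20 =-3.95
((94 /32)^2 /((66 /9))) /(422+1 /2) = 6627 /2379520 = 0.00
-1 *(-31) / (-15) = -31 / 15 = -2.07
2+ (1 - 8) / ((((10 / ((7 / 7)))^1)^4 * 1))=19993 / 10000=2.00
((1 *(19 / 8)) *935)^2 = 315595225 / 64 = 4931175.39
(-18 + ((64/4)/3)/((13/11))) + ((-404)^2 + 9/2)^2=4155985330655/156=26640931606.76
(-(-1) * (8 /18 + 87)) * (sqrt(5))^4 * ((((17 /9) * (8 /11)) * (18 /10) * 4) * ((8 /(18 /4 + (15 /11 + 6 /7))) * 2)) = 95900672 /1863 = 51476.47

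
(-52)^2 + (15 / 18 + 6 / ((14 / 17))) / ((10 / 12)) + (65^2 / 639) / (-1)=60544984 / 22365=2707.13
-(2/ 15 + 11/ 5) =-2.33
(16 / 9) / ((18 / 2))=16 / 81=0.20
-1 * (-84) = 84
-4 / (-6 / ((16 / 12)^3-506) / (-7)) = 190372 / 81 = 2350.27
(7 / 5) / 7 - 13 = -64 / 5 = -12.80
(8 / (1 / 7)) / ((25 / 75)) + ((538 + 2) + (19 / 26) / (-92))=1693517 / 2392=707.99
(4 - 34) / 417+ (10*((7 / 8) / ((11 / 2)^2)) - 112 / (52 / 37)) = -79.47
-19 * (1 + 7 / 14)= -57 / 2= -28.50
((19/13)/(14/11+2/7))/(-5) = -0.19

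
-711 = -711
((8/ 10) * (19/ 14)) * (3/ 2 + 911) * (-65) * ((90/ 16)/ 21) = -6761625/ 392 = -17249.04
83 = 83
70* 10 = 700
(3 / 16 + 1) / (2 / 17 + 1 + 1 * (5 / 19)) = 6137 / 7136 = 0.86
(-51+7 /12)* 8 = -1210 /3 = -403.33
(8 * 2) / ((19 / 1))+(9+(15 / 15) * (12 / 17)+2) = 4053 / 323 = 12.55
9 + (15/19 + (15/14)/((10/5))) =5493/532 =10.33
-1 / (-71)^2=-1 / 5041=-0.00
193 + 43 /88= 17027 /88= 193.49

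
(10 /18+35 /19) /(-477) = -410 /81567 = -0.01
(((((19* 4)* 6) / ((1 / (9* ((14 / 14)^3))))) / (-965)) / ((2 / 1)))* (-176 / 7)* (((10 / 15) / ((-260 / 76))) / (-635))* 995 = 910343808 / 55762525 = 16.33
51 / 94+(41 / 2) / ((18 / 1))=1.68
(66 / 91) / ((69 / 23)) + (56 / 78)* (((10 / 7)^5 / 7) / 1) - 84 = -83.15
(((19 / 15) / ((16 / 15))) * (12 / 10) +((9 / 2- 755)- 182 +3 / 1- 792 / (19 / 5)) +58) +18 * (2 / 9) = -816617 / 760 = -1074.50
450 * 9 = 4050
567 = 567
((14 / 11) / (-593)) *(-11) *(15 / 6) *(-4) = -140 / 593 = -0.24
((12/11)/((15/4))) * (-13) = -208/55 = -3.78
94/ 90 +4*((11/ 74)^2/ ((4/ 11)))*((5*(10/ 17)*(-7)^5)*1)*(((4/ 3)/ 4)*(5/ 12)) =-1552508053/ 930920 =-1667.71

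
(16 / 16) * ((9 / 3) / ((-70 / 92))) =-138 / 35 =-3.94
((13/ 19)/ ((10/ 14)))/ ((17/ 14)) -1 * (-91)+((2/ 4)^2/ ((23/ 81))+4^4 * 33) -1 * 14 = 1266892523/ 148580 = 8526.67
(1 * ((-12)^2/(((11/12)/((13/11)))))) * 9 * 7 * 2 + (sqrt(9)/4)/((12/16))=2830585/121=23393.26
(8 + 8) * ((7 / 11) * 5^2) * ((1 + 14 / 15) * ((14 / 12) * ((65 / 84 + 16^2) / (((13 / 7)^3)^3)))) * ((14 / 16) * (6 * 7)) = 43288694927563505 / 2099690875854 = 20616.70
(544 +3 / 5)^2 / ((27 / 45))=7414729 / 15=494315.27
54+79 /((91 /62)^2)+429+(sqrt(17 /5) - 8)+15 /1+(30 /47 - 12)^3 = -808165128206 /859758263+sqrt(85) /5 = -938.15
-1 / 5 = -0.20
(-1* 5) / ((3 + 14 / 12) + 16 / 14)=-210 / 223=-0.94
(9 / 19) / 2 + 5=199 / 38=5.24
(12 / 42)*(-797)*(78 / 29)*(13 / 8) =-404079 / 406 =-995.27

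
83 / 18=4.61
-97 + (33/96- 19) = -3701/32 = -115.66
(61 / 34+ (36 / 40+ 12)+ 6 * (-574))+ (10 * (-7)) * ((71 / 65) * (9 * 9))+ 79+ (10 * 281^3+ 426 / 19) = 4658179308898 / 20995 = 221870888.73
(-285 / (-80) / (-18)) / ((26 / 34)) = -323 / 1248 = -0.26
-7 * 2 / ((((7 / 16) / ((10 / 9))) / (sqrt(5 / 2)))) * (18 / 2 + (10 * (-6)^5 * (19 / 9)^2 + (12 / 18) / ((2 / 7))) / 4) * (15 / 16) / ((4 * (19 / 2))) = 25989125 * sqrt(10) / 684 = 120153.26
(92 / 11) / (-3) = -92 / 33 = -2.79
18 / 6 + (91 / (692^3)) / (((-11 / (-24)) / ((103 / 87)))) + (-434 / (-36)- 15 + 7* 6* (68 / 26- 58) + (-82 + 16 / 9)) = -1240043897894609 / 515327817576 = -2406.32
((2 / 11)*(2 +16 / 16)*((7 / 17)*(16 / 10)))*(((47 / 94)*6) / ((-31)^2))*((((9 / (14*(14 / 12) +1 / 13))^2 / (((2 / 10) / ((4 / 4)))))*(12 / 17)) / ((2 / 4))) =23284989 / 9776060800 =0.00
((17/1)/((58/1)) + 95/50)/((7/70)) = 636/29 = 21.93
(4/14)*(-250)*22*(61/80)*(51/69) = -885.64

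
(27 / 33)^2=81 / 121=0.67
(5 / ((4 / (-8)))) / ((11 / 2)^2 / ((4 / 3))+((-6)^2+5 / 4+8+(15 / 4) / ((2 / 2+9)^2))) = -400 / 2719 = -0.15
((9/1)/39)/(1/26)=6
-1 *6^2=-36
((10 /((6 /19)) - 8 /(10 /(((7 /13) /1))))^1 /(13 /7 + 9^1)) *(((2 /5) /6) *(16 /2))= 85274 /55575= 1.53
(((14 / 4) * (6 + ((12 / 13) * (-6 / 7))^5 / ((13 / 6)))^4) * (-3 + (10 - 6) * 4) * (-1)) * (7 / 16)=-3185298847089771790318486733792596621809626001 / 135985254682137252599954353879524575665706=-23423.85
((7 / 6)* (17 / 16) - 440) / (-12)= 42121 / 1152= 36.56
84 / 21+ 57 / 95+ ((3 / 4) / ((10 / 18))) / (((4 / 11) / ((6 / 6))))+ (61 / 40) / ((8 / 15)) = 715 / 64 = 11.17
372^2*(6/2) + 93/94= 39024381/94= 415152.99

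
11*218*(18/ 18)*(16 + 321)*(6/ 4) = 1212189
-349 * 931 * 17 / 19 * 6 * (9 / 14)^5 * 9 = -1723600.28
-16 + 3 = -13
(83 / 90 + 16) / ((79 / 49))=74627 / 7110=10.50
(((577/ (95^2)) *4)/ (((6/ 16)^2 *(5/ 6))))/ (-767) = -295424/ 103832625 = -0.00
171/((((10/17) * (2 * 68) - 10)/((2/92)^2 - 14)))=-5065533/148120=-34.20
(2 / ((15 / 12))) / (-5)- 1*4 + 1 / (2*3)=-623 / 150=-4.15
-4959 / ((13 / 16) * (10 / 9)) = -357048 / 65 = -5493.05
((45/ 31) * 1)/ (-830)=-9/ 5146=-0.00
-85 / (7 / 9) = -765 / 7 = -109.29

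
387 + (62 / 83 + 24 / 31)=999665 / 2573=388.52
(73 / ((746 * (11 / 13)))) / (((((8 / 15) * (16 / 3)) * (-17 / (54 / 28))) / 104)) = -14989455 / 31248448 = -0.48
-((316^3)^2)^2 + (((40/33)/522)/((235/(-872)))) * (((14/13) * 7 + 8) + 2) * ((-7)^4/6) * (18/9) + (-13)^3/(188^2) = -3923362976510842751590558535542906970485/3957432336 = -991391044344780112897566000000.00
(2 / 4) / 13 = 1 / 26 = 0.04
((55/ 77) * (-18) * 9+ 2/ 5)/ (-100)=1009/ 875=1.15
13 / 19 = 0.68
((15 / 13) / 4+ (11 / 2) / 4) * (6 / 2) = 519 / 104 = 4.99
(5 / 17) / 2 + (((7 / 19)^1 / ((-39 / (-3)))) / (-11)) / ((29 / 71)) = 377067 / 2678962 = 0.14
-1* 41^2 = -1681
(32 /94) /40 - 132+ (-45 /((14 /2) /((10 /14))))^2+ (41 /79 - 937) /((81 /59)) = -2863283210287 /3610539765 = -793.03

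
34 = 34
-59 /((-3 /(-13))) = -255.67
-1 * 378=-378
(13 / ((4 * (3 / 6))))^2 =42.25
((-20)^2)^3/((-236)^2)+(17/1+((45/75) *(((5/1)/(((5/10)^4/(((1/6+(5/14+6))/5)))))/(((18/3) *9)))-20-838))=1017307831/3289545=309.25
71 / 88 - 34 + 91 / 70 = -14033 / 440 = -31.89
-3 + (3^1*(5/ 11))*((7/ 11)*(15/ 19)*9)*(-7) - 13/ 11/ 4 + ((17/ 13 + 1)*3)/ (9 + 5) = -38461835/ 836836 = -45.96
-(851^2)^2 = -524467088401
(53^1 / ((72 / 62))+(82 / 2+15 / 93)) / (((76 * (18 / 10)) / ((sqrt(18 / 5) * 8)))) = 96869 * sqrt(10) / 31806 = 9.63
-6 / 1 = -6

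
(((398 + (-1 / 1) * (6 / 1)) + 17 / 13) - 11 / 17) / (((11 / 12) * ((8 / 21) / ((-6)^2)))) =98406252 / 2431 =40479.74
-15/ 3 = -5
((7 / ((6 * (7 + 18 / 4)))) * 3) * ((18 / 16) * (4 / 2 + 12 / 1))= 441 / 92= 4.79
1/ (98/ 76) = 0.78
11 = 11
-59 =-59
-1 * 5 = -5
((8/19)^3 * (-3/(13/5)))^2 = 58982400/7950753889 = 0.01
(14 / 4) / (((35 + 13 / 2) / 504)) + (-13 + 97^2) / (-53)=-592884 / 4399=-134.78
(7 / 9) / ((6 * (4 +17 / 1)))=0.01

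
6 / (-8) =-3 / 4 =-0.75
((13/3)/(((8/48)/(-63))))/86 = -819/43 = -19.05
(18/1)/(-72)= -1/4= -0.25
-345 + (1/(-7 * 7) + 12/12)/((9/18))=-16809/49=-343.04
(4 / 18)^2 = 4 / 81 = 0.05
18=18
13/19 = 0.68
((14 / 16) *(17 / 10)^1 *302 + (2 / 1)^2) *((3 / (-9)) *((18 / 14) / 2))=-54387 / 560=-97.12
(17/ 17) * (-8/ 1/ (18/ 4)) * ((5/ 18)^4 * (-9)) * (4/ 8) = 625/ 13122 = 0.05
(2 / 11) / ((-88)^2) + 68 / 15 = 4.53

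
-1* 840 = -840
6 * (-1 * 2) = -12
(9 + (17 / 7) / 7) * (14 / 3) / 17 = 916 / 357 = 2.57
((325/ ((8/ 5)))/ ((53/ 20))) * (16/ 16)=8125/ 106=76.65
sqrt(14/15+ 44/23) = sqrt(338790)/345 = 1.69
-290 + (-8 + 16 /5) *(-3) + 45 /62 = -274.87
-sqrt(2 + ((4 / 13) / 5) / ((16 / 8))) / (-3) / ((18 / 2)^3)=2* sqrt(2145) / 142155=0.00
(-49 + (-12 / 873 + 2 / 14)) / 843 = -99550 / 1717191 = -0.06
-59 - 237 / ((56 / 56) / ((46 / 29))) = -434.93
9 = 9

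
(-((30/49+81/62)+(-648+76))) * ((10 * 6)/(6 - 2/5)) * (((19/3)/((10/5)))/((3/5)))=4113279125/127596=32236.74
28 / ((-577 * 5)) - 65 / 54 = -189037 / 155790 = -1.21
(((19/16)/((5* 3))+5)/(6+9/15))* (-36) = -1219/44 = -27.70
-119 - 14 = -133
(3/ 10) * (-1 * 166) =-49.80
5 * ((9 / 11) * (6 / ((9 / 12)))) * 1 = 360 / 11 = 32.73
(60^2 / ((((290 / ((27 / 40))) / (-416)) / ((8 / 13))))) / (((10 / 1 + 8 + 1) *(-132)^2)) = -432 / 66671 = -0.01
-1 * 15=-15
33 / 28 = 1.18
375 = 375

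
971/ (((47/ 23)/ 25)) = 558325/ 47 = 11879.26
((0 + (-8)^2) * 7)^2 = 200704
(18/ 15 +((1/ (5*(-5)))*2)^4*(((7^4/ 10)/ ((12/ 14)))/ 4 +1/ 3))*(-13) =-30541927/ 1953125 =-15.64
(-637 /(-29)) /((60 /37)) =13.55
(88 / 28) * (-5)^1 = -110 / 7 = -15.71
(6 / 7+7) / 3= 55 / 21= 2.62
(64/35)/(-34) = -32/595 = -0.05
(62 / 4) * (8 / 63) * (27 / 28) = 1.90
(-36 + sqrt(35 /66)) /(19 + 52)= -36 /71 + sqrt(2310) /4686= -0.50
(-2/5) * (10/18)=-2/9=-0.22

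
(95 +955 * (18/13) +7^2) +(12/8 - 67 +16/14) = 1401.95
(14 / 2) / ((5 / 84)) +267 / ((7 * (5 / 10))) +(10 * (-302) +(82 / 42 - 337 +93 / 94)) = -31190903 / 9870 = -3160.17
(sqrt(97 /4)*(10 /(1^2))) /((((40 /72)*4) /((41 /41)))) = 9*sqrt(97) /4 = 22.16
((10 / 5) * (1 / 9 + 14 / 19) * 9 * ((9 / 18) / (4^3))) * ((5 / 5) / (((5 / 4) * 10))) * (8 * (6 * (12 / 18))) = 0.31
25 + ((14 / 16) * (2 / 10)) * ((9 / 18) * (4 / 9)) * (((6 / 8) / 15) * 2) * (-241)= 43313 / 1800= 24.06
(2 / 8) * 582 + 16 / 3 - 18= 797 / 6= 132.83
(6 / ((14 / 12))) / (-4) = -9 / 7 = -1.29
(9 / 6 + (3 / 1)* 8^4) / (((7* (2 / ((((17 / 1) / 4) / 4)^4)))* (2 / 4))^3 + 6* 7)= 14320271968870295619 / 242032101950809940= 59.17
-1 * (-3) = 3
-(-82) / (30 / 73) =2993 / 15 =199.53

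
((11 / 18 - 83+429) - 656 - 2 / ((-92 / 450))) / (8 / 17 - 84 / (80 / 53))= 21086290 / 3883527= 5.43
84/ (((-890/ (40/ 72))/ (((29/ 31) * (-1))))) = 406/ 8277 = 0.05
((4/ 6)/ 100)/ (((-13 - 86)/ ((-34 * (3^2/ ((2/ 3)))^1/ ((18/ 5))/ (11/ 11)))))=17/ 1980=0.01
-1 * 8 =-8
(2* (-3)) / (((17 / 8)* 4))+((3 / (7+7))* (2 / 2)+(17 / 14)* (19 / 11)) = 2102 / 1309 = 1.61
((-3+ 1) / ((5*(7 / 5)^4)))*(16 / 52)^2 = -4000 / 405769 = -0.01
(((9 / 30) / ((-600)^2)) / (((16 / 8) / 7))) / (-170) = -7 / 408000000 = -0.00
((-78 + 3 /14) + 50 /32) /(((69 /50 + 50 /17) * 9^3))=-3628225 /149946552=-0.02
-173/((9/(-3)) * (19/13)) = 2249/57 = 39.46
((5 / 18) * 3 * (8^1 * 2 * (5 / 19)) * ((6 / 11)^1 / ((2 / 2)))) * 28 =11200 / 209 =53.59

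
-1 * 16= -16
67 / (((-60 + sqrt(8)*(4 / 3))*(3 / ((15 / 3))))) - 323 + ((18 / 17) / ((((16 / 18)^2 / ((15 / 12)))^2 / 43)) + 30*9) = 66385222219 / 1123581952 - 335*sqrt(2) / 4034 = 58.97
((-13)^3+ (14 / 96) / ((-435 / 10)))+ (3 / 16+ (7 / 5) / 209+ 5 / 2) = -9575789603 / 4363920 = -2194.31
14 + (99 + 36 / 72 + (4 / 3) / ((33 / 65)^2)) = 118.67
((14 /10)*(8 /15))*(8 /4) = 112 /75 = 1.49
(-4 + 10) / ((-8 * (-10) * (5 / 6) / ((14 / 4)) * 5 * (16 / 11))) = 693 / 16000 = 0.04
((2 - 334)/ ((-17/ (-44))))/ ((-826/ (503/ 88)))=5.95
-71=-71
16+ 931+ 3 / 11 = 10420 / 11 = 947.27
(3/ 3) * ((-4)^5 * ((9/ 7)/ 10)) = -4608/ 35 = -131.66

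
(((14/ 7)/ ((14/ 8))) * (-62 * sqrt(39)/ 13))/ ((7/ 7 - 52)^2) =-496 * sqrt(39)/ 236691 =-0.01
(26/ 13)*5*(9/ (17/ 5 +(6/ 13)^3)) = 988650/ 38429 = 25.73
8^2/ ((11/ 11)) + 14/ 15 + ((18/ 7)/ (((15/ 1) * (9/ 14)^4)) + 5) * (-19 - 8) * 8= -99782/ 81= -1231.88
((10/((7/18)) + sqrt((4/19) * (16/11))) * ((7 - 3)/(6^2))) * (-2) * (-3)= 17.51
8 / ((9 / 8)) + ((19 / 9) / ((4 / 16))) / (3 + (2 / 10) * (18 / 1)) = 2492 / 297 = 8.39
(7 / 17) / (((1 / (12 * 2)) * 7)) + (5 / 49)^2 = 58049 / 40817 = 1.42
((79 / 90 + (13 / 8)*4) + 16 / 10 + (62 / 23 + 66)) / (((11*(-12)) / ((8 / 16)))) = -10049 / 34155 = -0.29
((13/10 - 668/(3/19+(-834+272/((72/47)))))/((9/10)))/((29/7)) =3641687/5858145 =0.62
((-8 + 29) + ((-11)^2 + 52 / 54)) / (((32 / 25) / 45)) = 120625 / 24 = 5026.04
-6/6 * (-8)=8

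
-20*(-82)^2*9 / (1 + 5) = -201720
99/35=2.83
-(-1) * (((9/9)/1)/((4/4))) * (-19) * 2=-38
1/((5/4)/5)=4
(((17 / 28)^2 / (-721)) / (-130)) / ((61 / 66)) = 9537 / 2241271760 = 0.00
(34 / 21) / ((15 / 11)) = 374 / 315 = 1.19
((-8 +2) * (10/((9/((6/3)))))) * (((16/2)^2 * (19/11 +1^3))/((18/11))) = -12800/9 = -1422.22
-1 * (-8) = 8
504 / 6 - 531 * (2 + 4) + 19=-3083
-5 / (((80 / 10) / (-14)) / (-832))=-7280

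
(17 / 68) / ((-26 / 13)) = -1 / 8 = -0.12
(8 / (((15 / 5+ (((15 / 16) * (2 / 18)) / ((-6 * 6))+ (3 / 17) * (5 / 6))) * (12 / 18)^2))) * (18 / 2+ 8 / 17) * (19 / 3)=31715712 / 92363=343.38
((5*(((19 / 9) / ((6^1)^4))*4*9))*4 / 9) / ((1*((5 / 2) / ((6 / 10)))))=38 / 1215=0.03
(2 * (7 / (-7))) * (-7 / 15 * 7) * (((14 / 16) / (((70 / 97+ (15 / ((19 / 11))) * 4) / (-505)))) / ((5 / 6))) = -63847049 / 653500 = -97.70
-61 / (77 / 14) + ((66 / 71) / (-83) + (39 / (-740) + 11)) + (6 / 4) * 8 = 568202083 / 47969020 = 11.85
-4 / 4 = -1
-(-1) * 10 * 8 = 80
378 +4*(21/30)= 1904/5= 380.80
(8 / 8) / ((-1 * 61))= -1 / 61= -0.02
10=10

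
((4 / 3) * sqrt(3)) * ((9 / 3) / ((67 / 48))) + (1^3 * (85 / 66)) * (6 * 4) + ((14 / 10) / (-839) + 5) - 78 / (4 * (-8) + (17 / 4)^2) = 192 * sqrt(3) / 67 + 427088364 / 10290335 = 46.47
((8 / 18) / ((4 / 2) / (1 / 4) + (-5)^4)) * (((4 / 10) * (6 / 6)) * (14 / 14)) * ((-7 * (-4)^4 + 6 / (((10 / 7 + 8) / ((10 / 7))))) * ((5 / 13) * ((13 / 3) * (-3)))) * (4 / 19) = 630464 / 1190673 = 0.53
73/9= 8.11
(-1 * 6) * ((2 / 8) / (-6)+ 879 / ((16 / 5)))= -13183 / 8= -1647.88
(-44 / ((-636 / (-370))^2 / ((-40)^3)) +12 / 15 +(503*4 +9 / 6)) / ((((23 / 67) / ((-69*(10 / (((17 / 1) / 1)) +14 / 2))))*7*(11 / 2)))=-695626770562223 / 18384905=-37836843.35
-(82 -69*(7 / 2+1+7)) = 1423 / 2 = 711.50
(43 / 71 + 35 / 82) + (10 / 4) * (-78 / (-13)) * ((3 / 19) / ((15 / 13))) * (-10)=-2156371 / 110618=-19.49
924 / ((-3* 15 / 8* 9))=-2464 / 135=-18.25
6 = 6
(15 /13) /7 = 15 /91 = 0.16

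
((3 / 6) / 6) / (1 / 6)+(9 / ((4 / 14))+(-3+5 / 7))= 208 / 7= 29.71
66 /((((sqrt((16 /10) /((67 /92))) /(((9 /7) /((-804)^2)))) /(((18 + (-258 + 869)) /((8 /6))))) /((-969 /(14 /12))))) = -181021797 * sqrt(15410) /647565184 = -34.70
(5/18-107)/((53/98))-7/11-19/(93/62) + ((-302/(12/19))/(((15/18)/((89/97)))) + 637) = -254771512/2544795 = -100.11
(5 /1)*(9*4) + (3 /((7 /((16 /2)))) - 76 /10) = 6154 /35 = 175.83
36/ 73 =0.49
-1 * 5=-5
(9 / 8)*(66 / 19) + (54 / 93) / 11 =102645 / 25916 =3.96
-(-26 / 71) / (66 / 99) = 39 / 71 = 0.55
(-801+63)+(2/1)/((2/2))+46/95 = -735.52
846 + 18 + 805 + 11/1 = 1680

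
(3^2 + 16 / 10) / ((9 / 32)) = 1696 / 45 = 37.69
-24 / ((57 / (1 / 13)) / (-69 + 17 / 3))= 80 / 39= 2.05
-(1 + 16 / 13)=-29 / 13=-2.23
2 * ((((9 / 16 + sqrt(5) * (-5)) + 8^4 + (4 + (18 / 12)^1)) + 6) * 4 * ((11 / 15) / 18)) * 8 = 1446038 / 135 - 352 * sqrt(5) / 27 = 10682.24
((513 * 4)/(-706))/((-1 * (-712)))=-513/125668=-0.00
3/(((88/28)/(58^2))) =35322/11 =3211.09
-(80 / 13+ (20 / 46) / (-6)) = -5455 / 897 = -6.08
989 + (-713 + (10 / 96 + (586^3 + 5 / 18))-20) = 28977164983 / 144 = 201230312.38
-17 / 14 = -1.21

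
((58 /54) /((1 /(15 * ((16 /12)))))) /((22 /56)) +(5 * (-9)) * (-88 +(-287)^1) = 5028115 /297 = 16929.68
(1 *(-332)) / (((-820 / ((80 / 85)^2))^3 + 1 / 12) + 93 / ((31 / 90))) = 261095424 / 623844309991199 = 0.00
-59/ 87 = -0.68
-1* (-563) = 563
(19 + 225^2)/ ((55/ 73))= 336092/ 5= 67218.40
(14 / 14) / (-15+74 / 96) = -48 / 683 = -0.07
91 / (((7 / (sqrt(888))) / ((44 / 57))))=1144 * sqrt(222) / 57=299.04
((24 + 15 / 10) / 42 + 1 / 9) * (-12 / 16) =-181 / 336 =-0.54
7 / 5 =1.40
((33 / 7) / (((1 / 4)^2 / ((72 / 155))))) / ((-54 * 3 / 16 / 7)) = -11264 / 465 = -24.22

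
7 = 7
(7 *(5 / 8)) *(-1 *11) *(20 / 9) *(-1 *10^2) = 96250 / 9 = 10694.44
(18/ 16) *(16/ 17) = 18/ 17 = 1.06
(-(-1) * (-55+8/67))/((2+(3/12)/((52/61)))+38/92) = -20.28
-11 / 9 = -1.22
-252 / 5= -50.40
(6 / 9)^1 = 2 / 3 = 0.67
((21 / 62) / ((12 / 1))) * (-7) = -49 / 248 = -0.20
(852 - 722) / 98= 65 / 49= 1.33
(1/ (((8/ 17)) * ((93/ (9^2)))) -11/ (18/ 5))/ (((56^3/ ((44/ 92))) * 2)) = -29579/ 18030845952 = -0.00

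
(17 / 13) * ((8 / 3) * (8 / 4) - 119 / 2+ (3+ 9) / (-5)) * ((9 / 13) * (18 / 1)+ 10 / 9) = -22906106 / 22815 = -1003.99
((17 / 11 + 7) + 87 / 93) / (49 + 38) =3233 / 29667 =0.11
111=111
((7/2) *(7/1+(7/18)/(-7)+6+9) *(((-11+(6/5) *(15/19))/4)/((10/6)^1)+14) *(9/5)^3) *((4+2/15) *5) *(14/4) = 15380408169/38000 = 404747.58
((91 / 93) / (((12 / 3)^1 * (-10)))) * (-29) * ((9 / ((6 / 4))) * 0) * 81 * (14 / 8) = 0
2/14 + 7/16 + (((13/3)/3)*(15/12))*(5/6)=6305/3024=2.08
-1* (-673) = 673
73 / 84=0.87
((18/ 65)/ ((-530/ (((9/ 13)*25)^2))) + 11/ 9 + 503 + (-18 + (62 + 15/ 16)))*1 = 549.00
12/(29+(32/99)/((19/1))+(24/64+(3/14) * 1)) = 1264032/3118609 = 0.41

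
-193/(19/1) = -193/19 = -10.16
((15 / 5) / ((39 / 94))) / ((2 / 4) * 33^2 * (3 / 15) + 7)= 940 / 15067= 0.06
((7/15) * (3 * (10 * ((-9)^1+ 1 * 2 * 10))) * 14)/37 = 2156/37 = 58.27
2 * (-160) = -320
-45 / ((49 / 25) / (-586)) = 659250 / 49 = 13454.08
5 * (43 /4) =53.75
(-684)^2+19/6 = 2807155/6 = 467859.17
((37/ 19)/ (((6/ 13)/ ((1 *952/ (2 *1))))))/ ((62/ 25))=1430975/ 1767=809.83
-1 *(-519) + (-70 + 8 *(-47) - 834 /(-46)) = 2096 /23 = 91.13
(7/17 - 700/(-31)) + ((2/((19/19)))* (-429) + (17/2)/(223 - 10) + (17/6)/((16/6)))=-1497707053/1796016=-833.91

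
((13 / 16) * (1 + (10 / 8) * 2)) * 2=91 / 16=5.69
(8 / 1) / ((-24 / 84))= -28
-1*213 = -213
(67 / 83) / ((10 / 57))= 3819 / 830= 4.60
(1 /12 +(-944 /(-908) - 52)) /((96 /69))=-3187547 /87168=-36.57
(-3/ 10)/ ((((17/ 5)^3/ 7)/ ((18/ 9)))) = -525/ 4913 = -0.11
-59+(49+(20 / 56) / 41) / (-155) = -5277361 / 88970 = -59.32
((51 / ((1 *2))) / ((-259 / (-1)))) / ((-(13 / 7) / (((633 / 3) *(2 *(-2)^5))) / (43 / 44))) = 3701784 / 5291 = 699.64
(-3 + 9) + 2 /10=31 /5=6.20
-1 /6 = -0.17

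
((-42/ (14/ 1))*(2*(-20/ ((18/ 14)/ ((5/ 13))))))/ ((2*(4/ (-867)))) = -50575/ 13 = -3890.38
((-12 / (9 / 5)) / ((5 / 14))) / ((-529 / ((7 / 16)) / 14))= 343 / 1587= 0.22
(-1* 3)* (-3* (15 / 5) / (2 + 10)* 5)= 11.25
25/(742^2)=25/550564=0.00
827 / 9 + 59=1358 / 9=150.89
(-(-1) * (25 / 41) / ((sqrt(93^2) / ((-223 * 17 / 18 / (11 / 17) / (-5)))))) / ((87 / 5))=1611175 / 65682738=0.02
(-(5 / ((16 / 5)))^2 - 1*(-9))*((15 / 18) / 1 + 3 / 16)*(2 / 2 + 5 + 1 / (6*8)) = 23776319 / 589824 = 40.31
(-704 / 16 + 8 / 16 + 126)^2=27225 / 4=6806.25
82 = 82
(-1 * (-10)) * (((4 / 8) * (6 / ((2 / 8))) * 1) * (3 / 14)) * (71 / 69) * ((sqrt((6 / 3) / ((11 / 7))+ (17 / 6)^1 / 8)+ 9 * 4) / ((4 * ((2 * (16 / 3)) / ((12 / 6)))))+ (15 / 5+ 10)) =1065 * sqrt(28347) / 113344+ 250275 / 644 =390.21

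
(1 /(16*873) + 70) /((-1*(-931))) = 977761 /13004208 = 0.08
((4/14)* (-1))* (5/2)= -5/7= -0.71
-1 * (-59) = 59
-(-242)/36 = 121/18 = 6.72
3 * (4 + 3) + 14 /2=28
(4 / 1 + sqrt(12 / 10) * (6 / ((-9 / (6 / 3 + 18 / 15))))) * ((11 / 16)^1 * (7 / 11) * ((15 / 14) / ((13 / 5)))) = 0.30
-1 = -1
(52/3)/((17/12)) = 208/17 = 12.24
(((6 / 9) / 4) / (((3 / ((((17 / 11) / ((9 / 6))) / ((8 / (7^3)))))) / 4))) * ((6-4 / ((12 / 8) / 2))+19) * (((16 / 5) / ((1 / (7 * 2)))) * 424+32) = 5454923824 / 1485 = 3673349.38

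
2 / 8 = 1 / 4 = 0.25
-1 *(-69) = 69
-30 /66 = -5 /11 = -0.45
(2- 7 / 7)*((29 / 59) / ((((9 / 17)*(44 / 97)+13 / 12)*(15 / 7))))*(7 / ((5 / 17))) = 159339572 / 38628775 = 4.12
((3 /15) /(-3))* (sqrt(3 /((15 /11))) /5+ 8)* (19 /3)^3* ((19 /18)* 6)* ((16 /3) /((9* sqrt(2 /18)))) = -16681088 /10935-2085136* sqrt(55) /273375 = -1582.04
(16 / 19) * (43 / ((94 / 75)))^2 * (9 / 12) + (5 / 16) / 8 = 3994049855 / 5372288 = 743.45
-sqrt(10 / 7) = -sqrt(70) / 7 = -1.20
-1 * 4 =-4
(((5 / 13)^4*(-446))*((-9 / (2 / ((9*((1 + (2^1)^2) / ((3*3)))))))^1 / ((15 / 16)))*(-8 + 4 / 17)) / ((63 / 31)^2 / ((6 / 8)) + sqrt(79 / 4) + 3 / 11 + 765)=-304244220044635200000 / 128931884567417466457 + 197361387772560000*sqrt(79) / 128931884567417466457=-2.35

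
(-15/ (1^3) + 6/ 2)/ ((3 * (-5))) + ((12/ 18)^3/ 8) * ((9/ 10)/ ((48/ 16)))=73/ 90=0.81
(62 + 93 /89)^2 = 31483321 /7921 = 3974.66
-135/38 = -3.55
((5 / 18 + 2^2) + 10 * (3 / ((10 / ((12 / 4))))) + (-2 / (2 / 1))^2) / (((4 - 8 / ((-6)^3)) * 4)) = 771 / 872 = 0.88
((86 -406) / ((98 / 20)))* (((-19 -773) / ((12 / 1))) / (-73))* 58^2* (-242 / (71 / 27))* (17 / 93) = 26306113996800 / 7872977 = 3341317.27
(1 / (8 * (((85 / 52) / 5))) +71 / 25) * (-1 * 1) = -2739 / 850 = -3.22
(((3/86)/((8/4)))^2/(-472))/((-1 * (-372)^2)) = 0.00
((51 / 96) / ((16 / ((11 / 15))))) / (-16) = -187 / 122880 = -0.00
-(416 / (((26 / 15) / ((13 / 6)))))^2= -270400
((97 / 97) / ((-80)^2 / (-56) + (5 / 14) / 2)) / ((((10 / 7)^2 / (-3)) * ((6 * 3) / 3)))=343 / 159750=0.00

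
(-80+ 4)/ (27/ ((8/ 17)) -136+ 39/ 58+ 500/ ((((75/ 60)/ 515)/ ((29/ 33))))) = -581856/ 1385371195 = -0.00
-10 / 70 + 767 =5368 / 7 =766.86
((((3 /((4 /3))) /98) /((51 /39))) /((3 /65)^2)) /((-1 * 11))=-54925 /73304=-0.75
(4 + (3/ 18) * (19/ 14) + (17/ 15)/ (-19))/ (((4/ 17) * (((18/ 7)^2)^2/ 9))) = 64624973/ 17729280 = 3.65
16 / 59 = 0.27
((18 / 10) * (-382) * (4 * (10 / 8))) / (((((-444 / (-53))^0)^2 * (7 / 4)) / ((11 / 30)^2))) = -46222 / 175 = -264.13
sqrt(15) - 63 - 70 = -133 + sqrt(15) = -129.13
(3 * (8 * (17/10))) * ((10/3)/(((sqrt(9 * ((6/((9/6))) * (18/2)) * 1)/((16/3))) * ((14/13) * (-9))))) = -7072/1701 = -4.16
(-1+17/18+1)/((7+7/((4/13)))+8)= 34/1359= 0.03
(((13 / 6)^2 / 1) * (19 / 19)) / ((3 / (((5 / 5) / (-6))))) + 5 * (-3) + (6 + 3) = -4057 / 648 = -6.26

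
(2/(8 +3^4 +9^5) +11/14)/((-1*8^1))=-325273/3311728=-0.10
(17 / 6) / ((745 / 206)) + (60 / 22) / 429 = 2776673 / 3515655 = 0.79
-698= -698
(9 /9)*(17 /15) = 17 /15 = 1.13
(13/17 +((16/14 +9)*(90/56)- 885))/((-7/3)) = 8675871/23324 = 371.97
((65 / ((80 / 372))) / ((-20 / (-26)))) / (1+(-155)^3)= -15717 / 148954960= -0.00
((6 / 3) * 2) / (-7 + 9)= 2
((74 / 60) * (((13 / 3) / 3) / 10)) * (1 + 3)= 481 / 675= 0.71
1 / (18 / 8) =4 / 9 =0.44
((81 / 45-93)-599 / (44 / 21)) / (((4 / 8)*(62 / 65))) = -1078467 / 1364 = -790.66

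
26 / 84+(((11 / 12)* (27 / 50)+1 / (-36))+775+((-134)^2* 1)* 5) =1141002787 / 12600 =90555.78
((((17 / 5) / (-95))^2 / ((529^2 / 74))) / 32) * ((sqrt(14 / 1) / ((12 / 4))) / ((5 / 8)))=10693 * sqrt(14) / 1894173768750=0.00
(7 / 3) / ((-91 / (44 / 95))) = -44 / 3705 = -0.01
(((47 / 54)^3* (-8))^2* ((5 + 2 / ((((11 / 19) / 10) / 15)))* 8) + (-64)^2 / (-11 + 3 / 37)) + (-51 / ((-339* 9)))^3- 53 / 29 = 2090590967344878115803592 / 18010674283760598627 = 116075.11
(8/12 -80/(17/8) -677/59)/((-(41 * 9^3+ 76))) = 145801/90164685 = 0.00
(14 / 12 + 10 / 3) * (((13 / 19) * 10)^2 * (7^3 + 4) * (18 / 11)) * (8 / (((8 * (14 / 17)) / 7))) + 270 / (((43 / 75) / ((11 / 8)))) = 694904404725 / 683012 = 1017411.71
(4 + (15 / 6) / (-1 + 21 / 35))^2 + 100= 1681 / 16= 105.06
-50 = -50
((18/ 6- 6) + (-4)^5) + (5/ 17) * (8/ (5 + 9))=-122193/ 119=-1026.83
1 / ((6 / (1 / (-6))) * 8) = -1 / 288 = -0.00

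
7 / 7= 1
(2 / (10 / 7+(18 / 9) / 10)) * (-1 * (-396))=9240 / 19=486.32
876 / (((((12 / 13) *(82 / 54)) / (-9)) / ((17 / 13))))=-301563 / 41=-7355.20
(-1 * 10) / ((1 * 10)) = -1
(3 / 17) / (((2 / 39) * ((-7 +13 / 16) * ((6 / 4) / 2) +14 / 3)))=11232 / 85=132.14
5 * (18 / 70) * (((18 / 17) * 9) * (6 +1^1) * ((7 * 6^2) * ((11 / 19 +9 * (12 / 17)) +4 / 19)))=847628712 / 5491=154366.91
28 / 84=1 / 3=0.33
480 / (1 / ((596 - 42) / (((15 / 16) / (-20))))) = -5672960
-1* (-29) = 29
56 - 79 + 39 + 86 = 102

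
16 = 16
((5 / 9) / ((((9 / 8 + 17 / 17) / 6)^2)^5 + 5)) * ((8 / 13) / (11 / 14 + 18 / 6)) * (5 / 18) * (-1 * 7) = -7855130971157299200 / 223668227983735017041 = -0.04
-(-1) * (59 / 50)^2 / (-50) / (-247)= 3481 / 30875000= 0.00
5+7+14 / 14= 13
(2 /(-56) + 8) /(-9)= -223 /252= -0.88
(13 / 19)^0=1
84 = 84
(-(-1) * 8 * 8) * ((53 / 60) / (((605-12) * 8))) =106 / 8895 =0.01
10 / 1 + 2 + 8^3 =524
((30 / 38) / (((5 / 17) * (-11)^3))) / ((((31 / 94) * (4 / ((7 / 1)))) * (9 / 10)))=-27965 / 2351877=-0.01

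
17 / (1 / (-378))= -6426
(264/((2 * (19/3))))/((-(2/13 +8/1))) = -2574/1007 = -2.56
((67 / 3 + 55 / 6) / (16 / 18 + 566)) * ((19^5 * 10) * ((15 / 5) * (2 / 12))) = 7019740665 / 10204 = 687940.09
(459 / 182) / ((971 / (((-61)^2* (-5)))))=-8539695 / 176722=-48.32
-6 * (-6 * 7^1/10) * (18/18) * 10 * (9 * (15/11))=34020/11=3092.73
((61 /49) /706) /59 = 61 /2041046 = 0.00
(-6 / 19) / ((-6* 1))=1 / 19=0.05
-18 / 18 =-1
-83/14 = -5.93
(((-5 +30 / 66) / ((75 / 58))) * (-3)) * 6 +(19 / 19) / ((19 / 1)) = 13235 / 209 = 63.33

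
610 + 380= 990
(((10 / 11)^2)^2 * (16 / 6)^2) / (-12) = -160000 / 395307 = -0.40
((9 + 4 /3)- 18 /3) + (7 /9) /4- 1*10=-197 /36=-5.47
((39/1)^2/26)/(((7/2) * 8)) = 117/56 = 2.09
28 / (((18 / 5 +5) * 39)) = 140 / 1677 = 0.08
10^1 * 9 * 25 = 2250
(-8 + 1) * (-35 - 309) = 2408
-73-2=-75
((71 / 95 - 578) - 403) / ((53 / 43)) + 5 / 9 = -36013813 / 45315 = -794.74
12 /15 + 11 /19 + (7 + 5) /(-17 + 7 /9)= 4433 /6935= 0.64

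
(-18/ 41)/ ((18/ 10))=-10/ 41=-0.24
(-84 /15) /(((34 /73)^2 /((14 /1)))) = -522242 /1445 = -361.41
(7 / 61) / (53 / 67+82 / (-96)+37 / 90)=337680 / 1024007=0.33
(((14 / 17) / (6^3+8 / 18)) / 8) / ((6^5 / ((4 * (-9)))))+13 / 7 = 41328719 / 22253952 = 1.86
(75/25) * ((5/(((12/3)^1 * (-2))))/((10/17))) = -51/16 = -3.19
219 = 219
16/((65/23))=5.66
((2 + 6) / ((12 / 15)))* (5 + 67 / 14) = 685 / 7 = 97.86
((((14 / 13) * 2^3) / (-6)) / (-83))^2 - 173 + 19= -1613634890 / 10478169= -154.00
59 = 59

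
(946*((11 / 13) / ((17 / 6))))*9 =561924 / 221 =2542.64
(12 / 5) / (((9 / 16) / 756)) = 16128 / 5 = 3225.60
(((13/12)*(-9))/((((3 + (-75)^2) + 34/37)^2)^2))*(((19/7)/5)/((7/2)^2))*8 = -0.00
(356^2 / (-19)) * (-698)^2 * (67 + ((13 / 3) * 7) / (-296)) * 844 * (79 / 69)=-30571263781019115040 / 145521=-210081457528598.04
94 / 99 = 0.95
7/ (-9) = -7/ 9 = -0.78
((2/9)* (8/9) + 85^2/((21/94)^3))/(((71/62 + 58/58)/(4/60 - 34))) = -568135950165904/55427085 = -10250150.27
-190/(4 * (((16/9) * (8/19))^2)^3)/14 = -2375200454229495/123145302310912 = -19.29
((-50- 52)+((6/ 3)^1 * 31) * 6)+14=284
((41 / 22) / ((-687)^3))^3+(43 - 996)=-345916737802321118673931556970209 / 362976639876517438272750846696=-953.00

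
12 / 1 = 12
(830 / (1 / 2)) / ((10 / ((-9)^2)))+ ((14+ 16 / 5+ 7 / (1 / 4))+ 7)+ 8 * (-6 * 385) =-24909 / 5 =-4981.80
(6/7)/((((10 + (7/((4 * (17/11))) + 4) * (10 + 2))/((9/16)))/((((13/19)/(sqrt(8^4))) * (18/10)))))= 53703/414364160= 0.00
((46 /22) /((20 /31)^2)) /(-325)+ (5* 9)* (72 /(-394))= -2320954291 /281710000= -8.24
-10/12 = -5/6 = -0.83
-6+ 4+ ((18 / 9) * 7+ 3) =15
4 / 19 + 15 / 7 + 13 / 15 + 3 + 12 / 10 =14803 / 1995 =7.42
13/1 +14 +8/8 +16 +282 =326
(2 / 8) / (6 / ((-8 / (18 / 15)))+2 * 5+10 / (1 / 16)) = 5 / 3382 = 0.00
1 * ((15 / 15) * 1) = 1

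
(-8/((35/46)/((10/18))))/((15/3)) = -368/315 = -1.17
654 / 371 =1.76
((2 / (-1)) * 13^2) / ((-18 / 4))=676 / 9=75.11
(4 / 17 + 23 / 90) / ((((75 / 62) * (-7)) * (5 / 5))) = -23281 / 401625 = -0.06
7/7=1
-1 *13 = -13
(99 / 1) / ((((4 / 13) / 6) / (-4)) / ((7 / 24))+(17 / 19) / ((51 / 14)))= 513513 / 1046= 490.93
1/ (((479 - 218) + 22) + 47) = 1/ 330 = 0.00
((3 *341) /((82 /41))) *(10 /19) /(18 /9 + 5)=5115 /133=38.46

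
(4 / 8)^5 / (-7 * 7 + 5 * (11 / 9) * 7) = -9 / 1792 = -0.01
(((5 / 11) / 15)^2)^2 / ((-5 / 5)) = -1 / 1185921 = -0.00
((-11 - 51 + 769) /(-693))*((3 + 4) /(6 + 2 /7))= -4949 /4356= -1.14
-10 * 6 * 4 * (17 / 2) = -2040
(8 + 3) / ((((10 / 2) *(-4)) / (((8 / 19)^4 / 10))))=-5632 / 3258025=-0.00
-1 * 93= -93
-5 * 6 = -30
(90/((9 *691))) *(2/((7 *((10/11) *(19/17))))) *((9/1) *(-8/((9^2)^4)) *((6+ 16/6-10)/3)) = 11968/3956122800063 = 0.00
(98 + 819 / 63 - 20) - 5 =86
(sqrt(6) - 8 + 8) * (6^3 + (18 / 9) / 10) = 1081 * sqrt(6) / 5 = 529.58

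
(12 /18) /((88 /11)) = 1 /12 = 0.08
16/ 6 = 8/ 3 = 2.67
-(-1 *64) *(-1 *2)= -128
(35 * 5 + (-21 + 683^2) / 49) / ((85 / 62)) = 29452666 / 4165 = 7071.47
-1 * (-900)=900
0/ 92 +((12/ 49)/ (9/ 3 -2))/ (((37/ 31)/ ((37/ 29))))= 372/ 1421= 0.26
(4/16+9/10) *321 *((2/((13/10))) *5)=36915/13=2839.62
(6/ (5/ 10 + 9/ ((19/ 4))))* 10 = 25.05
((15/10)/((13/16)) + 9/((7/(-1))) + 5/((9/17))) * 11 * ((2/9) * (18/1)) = 360536/819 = 440.21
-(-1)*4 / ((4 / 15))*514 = 7710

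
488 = 488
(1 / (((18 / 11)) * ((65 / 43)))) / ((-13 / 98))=-23177 / 7605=-3.05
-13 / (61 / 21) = -273 / 61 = -4.48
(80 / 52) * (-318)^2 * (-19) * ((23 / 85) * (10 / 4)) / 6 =-73651980 / 221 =-333266.88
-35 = -35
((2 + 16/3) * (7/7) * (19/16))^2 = 43681/576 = 75.84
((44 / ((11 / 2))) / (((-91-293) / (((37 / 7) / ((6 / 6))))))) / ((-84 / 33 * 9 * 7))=407 / 592704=0.00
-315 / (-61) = 315 / 61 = 5.16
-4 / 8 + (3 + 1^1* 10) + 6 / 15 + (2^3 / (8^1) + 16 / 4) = 179 / 10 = 17.90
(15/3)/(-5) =-1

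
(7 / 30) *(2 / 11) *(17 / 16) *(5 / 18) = 119 / 9504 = 0.01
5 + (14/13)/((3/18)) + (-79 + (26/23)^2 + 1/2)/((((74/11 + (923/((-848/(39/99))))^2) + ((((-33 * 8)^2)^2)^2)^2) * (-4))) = 34365633538075009918180513347823195317462867465663557/2998343865738088113666756198132225094803125443532317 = 11.46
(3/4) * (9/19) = 27/76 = 0.36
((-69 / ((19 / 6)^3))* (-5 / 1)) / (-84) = -6210 / 48013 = -0.13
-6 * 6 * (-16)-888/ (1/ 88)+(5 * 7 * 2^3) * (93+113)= -19888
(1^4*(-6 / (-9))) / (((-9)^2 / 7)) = 14 / 243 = 0.06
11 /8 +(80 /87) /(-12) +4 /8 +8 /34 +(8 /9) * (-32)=-937477 /35496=-26.41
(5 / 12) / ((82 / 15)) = 25 / 328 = 0.08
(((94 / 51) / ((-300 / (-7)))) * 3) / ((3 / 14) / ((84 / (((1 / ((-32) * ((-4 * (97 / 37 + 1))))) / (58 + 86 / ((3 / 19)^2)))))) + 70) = 34915141402624 / 18943321399720575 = 0.00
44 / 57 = 0.77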